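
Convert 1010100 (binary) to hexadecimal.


Group into 4-bit nibbles: 01010100
  0101 = 5
  0100 = 4
= 0x54


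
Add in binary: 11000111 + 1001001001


Align and add column by column (LSB to MSB, carry propagating):
  00011000111
+ 01001001001
  -----------
  col 0: 1 + 1 + 0 (carry in) = 2 → bit 0, carry out 1
  col 1: 1 + 0 + 1 (carry in) = 2 → bit 0, carry out 1
  col 2: 1 + 0 + 1 (carry in) = 2 → bit 0, carry out 1
  col 3: 0 + 1 + 1 (carry in) = 2 → bit 0, carry out 1
  col 4: 0 + 0 + 1 (carry in) = 1 → bit 1, carry out 0
  col 5: 0 + 0 + 0 (carry in) = 0 → bit 0, carry out 0
  col 6: 1 + 1 + 0 (carry in) = 2 → bit 0, carry out 1
  col 7: 1 + 0 + 1 (carry in) = 2 → bit 0, carry out 1
  col 8: 0 + 0 + 1 (carry in) = 1 → bit 1, carry out 0
  col 9: 0 + 1 + 0 (carry in) = 1 → bit 1, carry out 0
  col 10: 0 + 0 + 0 (carry in) = 0 → bit 0, carry out 0
Reading bits MSB→LSB: 01100010000
Strip leading zeros: 1100010000
= 1100010000


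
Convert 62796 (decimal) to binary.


Divide by 2 repeatedly:
62796 ÷ 2 = 31398 remainder 0
31398 ÷ 2 = 15699 remainder 0
15699 ÷ 2 = 7849 remainder 1
7849 ÷ 2 = 3924 remainder 1
3924 ÷ 2 = 1962 remainder 0
1962 ÷ 2 = 981 remainder 0
981 ÷ 2 = 490 remainder 1
490 ÷ 2 = 245 remainder 0
245 ÷ 2 = 122 remainder 1
122 ÷ 2 = 61 remainder 0
61 ÷ 2 = 30 remainder 1
30 ÷ 2 = 15 remainder 0
15 ÷ 2 = 7 remainder 1
7 ÷ 2 = 3 remainder 1
3 ÷ 2 = 1 remainder 1
1 ÷ 2 = 0 remainder 1
Reading remainders bottom-up:
= 1111010101001100


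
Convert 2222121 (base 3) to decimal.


Positional values (base 3):
  1 × 3^0 = 1 × 1 = 1
  2 × 3^1 = 2 × 3 = 6
  1 × 3^2 = 1 × 9 = 9
  2 × 3^3 = 2 × 27 = 54
  2 × 3^4 = 2 × 81 = 162
  2 × 3^5 = 2 × 243 = 486
  2 × 3^6 = 2 × 729 = 1458
Sum = 1 + 6 + 9 + 54 + 162 + 486 + 1458
= 2176


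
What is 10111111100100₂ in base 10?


Positional values:
Bit 2: 1 × 2^2 = 4
Bit 5: 1 × 2^5 = 32
Bit 6: 1 × 2^6 = 64
Bit 7: 1 × 2^7 = 128
Bit 8: 1 × 2^8 = 256
Bit 9: 1 × 2^9 = 512
Bit 10: 1 × 2^10 = 1024
Bit 11: 1 × 2^11 = 2048
Bit 13: 1 × 2^13 = 8192
Sum = 4 + 32 + 64 + 128 + 256 + 512 + 1024 + 2048 + 8192
= 12260


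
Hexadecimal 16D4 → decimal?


Positional values:
Position 0: 4 × 16^0 = 4 × 1 = 4
Position 1: D × 16^1 = 13 × 16 = 208
Position 2: 6 × 16^2 = 6 × 256 = 1536
Position 3: 1 × 16^3 = 1 × 4096 = 4096
Sum = 4 + 208 + 1536 + 4096
= 5844


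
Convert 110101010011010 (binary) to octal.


Group into 3-bit groups: 110101010011010
  110 = 6
  101 = 5
  010 = 2
  011 = 3
  010 = 2
= 0o65232


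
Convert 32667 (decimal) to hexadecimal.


Divide by 16 repeatedly:
32667 ÷ 16 = 2041 remainder 11 (B)
2041 ÷ 16 = 127 remainder 9 (9)
127 ÷ 16 = 7 remainder 15 (F)
7 ÷ 16 = 0 remainder 7 (7)
Reading remainders bottom-up:
= 0x7F9B


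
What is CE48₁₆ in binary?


Each hex digit → 4 binary bits:
  C = 1100
  E = 1110
  4 = 0100
  8 = 1000
Concatenate: 1100 1110 0100 1000
= 1100111001001000


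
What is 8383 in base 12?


Divide by 12 repeatedly:
8383 ÷ 12 = 698 remainder 7
698 ÷ 12 = 58 remainder 2
58 ÷ 12 = 4 remainder 10
4 ÷ 12 = 0 remainder 4
Reading remainders bottom-up:
= 4A27


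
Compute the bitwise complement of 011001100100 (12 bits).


Original: 011001100100
Invert all bits:
  bit 0: 0 → 1
  bit 1: 1 → 0
  bit 2: 1 → 0
  bit 3: 0 → 1
  bit 4: 0 → 1
  bit 5: 1 → 0
  bit 6: 1 → 0
  bit 7: 0 → 1
  bit 8: 0 → 1
  bit 9: 1 → 0
  bit 10: 0 → 1
  bit 11: 0 → 1
= 100110011011


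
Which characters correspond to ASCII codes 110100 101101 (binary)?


Codes (binary): 110100 101101
Per-code ASCII lookup:
  110100 = 52  (range 48-57: digits, 52 - 48 = 4) → '4'
  101101 = 45  (special character) → '-'
= '4-'


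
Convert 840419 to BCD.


Each digit → 4-bit binary:
  8 → 1000
  4 → 0100
  0 → 0000
  4 → 0100
  1 → 0001
  9 → 1001
= 1000 0100 0000 0100 0001 1001


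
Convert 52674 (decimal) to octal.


Divide by 8 repeatedly:
52674 ÷ 8 = 6584 remainder 2
6584 ÷ 8 = 823 remainder 0
823 ÷ 8 = 102 remainder 7
102 ÷ 8 = 12 remainder 6
12 ÷ 8 = 1 remainder 4
1 ÷ 8 = 0 remainder 1
Reading remainders bottom-up:
= 0o146702


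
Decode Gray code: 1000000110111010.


Gray code: 1000000110111010
MSB stays the same: 1
Each subsequent bit = prev_binary XOR current_gray:
  B[1] = 1 XOR 0 = 1
  B[2] = 1 XOR 0 = 1
  B[3] = 1 XOR 0 = 1
  B[4] = 1 XOR 0 = 1
  B[5] = 1 XOR 0 = 1
  B[6] = 1 XOR 0 = 1
  B[7] = 1 XOR 1 = 0
  B[8] = 0 XOR 1 = 1
  B[9] = 1 XOR 0 = 1
  B[10] = 1 XOR 1 = 0
  B[11] = 0 XOR 1 = 1
  B[12] = 1 XOR 1 = 0
  B[13] = 0 XOR 0 = 0
  B[14] = 0 XOR 1 = 1
  B[15] = 1 XOR 0 = 1
= 1111111011010011 (65235 decimal)


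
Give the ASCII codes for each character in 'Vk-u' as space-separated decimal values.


String: 'Vk-u'  (4 characters)
Per-character ASCII lookup:
  'V': uppercase starts at 65: 'V' = 65 + 21 = 86
  'k': lowercase starts at 97: 'k' = 97 + 10 = 107
  '-': special character: '-' = 45
  'u': lowercase starts at 97: 'u' = 97 + 20 = 117
= 86 107 45 117


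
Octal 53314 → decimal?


Positional values:
Position 0: 4 × 8^0 = 4
Position 1: 1 × 8^1 = 8
Position 2: 3 × 8^2 = 192
Position 3: 3 × 8^3 = 1536
Position 4: 5 × 8^4 = 20480
Sum = 4 + 8 + 192 + 1536 + 20480
= 22220


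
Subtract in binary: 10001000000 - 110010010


Align and subtract column by column (LSB to MSB, borrowing when needed):
  10001000000
- 00110010010
  -----------
  col 0: (0 - 0 borrow-in) - 0 → 0 - 0 = 0, borrow out 0
  col 1: (0 - 0 borrow-in) - 1 → borrow from next column: (0+2) - 1 = 1, borrow out 1
  col 2: (0 - 1 borrow-in) - 0 → borrow from next column: (-1+2) - 0 = 1, borrow out 1
  col 3: (0 - 1 borrow-in) - 0 → borrow from next column: (-1+2) - 0 = 1, borrow out 1
  col 4: (0 - 1 borrow-in) - 1 → borrow from next column: (-1+2) - 1 = 0, borrow out 1
  col 5: (0 - 1 borrow-in) - 0 → borrow from next column: (-1+2) - 0 = 1, borrow out 1
  col 6: (1 - 1 borrow-in) - 0 → 0 - 0 = 0, borrow out 0
  col 7: (0 - 0 borrow-in) - 1 → borrow from next column: (0+2) - 1 = 1, borrow out 1
  col 8: (0 - 1 borrow-in) - 1 → borrow from next column: (-1+2) - 1 = 0, borrow out 1
  col 9: (0 - 1 borrow-in) - 0 → borrow from next column: (-1+2) - 0 = 1, borrow out 1
  col 10: (1 - 1 borrow-in) - 0 → 0 - 0 = 0, borrow out 0
Reading bits MSB→LSB: 01010101110
Strip leading zeros: 1010101110
= 1010101110


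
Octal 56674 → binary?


Each octal digit → 3 binary bits:
  5 = 101
  6 = 110
  6 = 110
  7 = 111
  4 = 100
Concatenate: 101 110 110 111 100
= 101110110111100


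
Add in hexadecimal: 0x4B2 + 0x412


Align and add column by column (LSB to MSB, each column mod 16 with carry):
  04B2
+ 0412
  ----
  col 0: 2(2) + 2(2) + 0 (carry in) = 4 → 4(4), carry out 0
  col 1: B(11) + 1(1) + 0 (carry in) = 12 → C(12), carry out 0
  col 2: 4(4) + 4(4) + 0 (carry in) = 8 → 8(8), carry out 0
  col 3: 0(0) + 0(0) + 0 (carry in) = 0 → 0(0), carry out 0
Reading digits MSB→LSB: 08C4
Strip leading zeros: 8C4
= 0x8C4


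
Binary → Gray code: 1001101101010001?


Binary: 1001101101010001
Gray code: G = B XOR (B >> 1)
B >> 1 = 0100110110101000
1001101101010001 XOR 0100110110101000:
  1 XOR 0 = 1
  0 XOR 1 = 1
  0 XOR 0 = 0
  1 XOR 0 = 1
  1 XOR 1 = 0
  0 XOR 1 = 1
  1 XOR 0 = 1
  1 XOR 1 = 0
  0 XOR 1 = 1
  1 XOR 0 = 1
  0 XOR 1 = 1
  1 XOR 0 = 1
  0 XOR 1 = 1
  0 XOR 0 = 0
  0 XOR 0 = 0
  1 XOR 0 = 1
= 1101011011111001


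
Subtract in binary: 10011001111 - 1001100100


Align and subtract column by column (LSB to MSB, borrowing when needed):
  10011001111
- 01001100100
  -----------
  col 0: (1 - 0 borrow-in) - 0 → 1 - 0 = 1, borrow out 0
  col 1: (1 - 0 borrow-in) - 0 → 1 - 0 = 1, borrow out 0
  col 2: (1 - 0 borrow-in) - 1 → 1 - 1 = 0, borrow out 0
  col 3: (1 - 0 borrow-in) - 0 → 1 - 0 = 1, borrow out 0
  col 4: (0 - 0 borrow-in) - 0 → 0 - 0 = 0, borrow out 0
  col 5: (0 - 0 borrow-in) - 1 → borrow from next column: (0+2) - 1 = 1, borrow out 1
  col 6: (1 - 1 borrow-in) - 1 → borrow from next column: (0+2) - 1 = 1, borrow out 1
  col 7: (1 - 1 borrow-in) - 0 → 0 - 0 = 0, borrow out 0
  col 8: (0 - 0 borrow-in) - 0 → 0 - 0 = 0, borrow out 0
  col 9: (0 - 0 borrow-in) - 1 → borrow from next column: (0+2) - 1 = 1, borrow out 1
  col 10: (1 - 1 borrow-in) - 0 → 0 - 0 = 0, borrow out 0
Reading bits MSB→LSB: 01001101011
Strip leading zeros: 1001101011
= 1001101011


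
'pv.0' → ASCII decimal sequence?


String: 'pv.0'  (4 characters)
Per-character ASCII lookup:
  'p': lowercase starts at 97: 'p' = 97 + 15 = 112
  'v': lowercase starts at 97: 'v' = 97 + 21 = 118
  '.': special character: '.' = 46
  '0': digits start at 48: '0' = 48 + 0 = 48
= 112 118 46 48


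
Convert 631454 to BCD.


Each digit → 4-bit binary:
  6 → 0110
  3 → 0011
  1 → 0001
  4 → 0100
  5 → 0101
  4 → 0100
= 0110 0011 0001 0100 0101 0100


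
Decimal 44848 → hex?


Divide by 16 repeatedly:
44848 ÷ 16 = 2803 remainder 0 (0)
2803 ÷ 16 = 175 remainder 3 (3)
175 ÷ 16 = 10 remainder 15 (F)
10 ÷ 16 = 0 remainder 10 (A)
Reading remainders bottom-up:
= 0xAF30


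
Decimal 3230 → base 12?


Divide by 12 repeatedly:
3230 ÷ 12 = 269 remainder 2
269 ÷ 12 = 22 remainder 5
22 ÷ 12 = 1 remainder 10
1 ÷ 12 = 0 remainder 1
Reading remainders bottom-up:
= 1A52


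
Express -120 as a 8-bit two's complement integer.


Original: 01111000
Step 1 - Invert all bits: 10000111
Step 2 - Add 1: 10000111 + 1
= 10001000 (represents -120)


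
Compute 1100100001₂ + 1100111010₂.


Align and add column by column (LSB to MSB, carry propagating):
  01100100001
+ 01100111010
  -----------
  col 0: 1 + 0 + 0 (carry in) = 1 → bit 1, carry out 0
  col 1: 0 + 1 + 0 (carry in) = 1 → bit 1, carry out 0
  col 2: 0 + 0 + 0 (carry in) = 0 → bit 0, carry out 0
  col 3: 0 + 1 + 0 (carry in) = 1 → bit 1, carry out 0
  col 4: 0 + 1 + 0 (carry in) = 1 → bit 1, carry out 0
  col 5: 1 + 1 + 0 (carry in) = 2 → bit 0, carry out 1
  col 6: 0 + 0 + 1 (carry in) = 1 → bit 1, carry out 0
  col 7: 0 + 0 + 0 (carry in) = 0 → bit 0, carry out 0
  col 8: 1 + 1 + 0 (carry in) = 2 → bit 0, carry out 1
  col 9: 1 + 1 + 1 (carry in) = 3 → bit 1, carry out 1
  col 10: 0 + 0 + 1 (carry in) = 1 → bit 1, carry out 0
Reading bits MSB→LSB: 11001011011
Strip leading zeros: 11001011011
= 11001011011


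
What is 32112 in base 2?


Divide by 2 repeatedly:
32112 ÷ 2 = 16056 remainder 0
16056 ÷ 2 = 8028 remainder 0
8028 ÷ 2 = 4014 remainder 0
4014 ÷ 2 = 2007 remainder 0
2007 ÷ 2 = 1003 remainder 1
1003 ÷ 2 = 501 remainder 1
501 ÷ 2 = 250 remainder 1
250 ÷ 2 = 125 remainder 0
125 ÷ 2 = 62 remainder 1
62 ÷ 2 = 31 remainder 0
31 ÷ 2 = 15 remainder 1
15 ÷ 2 = 7 remainder 1
7 ÷ 2 = 3 remainder 1
3 ÷ 2 = 1 remainder 1
1 ÷ 2 = 0 remainder 1
Reading remainders bottom-up:
= 111110101110000


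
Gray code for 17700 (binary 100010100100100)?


Binary: 100010100100100
Gray code: G = B XOR (B >> 1)
B >> 1 = 010001010010010
100010100100100 XOR 010001010010010:
  1 XOR 0 = 1
  0 XOR 1 = 1
  0 XOR 0 = 0
  0 XOR 0 = 0
  1 XOR 0 = 1
  0 XOR 1 = 1
  1 XOR 0 = 1
  0 XOR 1 = 1
  0 XOR 0 = 0
  1 XOR 0 = 1
  0 XOR 1 = 1
  0 XOR 0 = 0
  1 XOR 0 = 1
  0 XOR 1 = 1
  0 XOR 0 = 0
= 110011110110110


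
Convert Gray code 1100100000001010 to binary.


Gray code: 1100100000001010
MSB stays the same: 1
Each subsequent bit = prev_binary XOR current_gray:
  B[1] = 1 XOR 1 = 0
  B[2] = 0 XOR 0 = 0
  B[3] = 0 XOR 0 = 0
  B[4] = 0 XOR 1 = 1
  B[5] = 1 XOR 0 = 1
  B[6] = 1 XOR 0 = 1
  B[7] = 1 XOR 0 = 1
  B[8] = 1 XOR 0 = 1
  B[9] = 1 XOR 0 = 1
  B[10] = 1 XOR 0 = 1
  B[11] = 1 XOR 0 = 1
  B[12] = 1 XOR 1 = 0
  B[13] = 0 XOR 0 = 0
  B[14] = 0 XOR 1 = 1
  B[15] = 1 XOR 0 = 1
= 1000111111110011 (36851 decimal)


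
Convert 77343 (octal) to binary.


Each octal digit → 3 binary bits:
  7 = 111
  7 = 111
  3 = 011
  4 = 100
  3 = 011
Concatenate: 111 111 011 100 011
= 111111011100011


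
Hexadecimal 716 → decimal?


Positional values:
Position 0: 6 × 16^0 = 6 × 1 = 6
Position 1: 1 × 16^1 = 1 × 16 = 16
Position 2: 7 × 16^2 = 7 × 256 = 1792
Sum = 6 + 16 + 1792
= 1814


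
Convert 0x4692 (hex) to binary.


Each hex digit → 4 binary bits:
  4 = 0100
  6 = 0110
  9 = 1001
  2 = 0010
Concatenate: 0100 0110 1001 0010
= 0100011010010010


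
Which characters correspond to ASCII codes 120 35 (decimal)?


Codes (decimal): 120 35
Per-code ASCII lookup:
  120  (range 97-122: lowercase, 120 - 97 = 23) → 'x'
  35  (special character) → '#'
= 'x#'


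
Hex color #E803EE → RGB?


Hex: #E803EE
R = E8₁₆ = 232
G = 03₁₆ = 3
B = EE₁₆ = 238
= RGB(232, 3, 238)


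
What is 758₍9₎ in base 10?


Positional values (base 9):
  8 × 9^0 = 8 × 1 = 8
  5 × 9^1 = 5 × 9 = 45
  7 × 9^2 = 7 × 81 = 567
Sum = 8 + 45 + 567
= 620


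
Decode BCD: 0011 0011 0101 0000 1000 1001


Each 4-bit group → digit:
  0011 → 3
  0011 → 3
  0101 → 5
  0000 → 0
  1000 → 8
  1001 → 9
= 335089


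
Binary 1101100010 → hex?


Group into 4-bit nibbles: 001101100010
  0011 = 3
  0110 = 6
  0010 = 2
= 0x362


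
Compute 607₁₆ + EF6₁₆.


Align and add column by column (LSB to MSB, each column mod 16 with carry):
  0607
+ 0EF6
  ----
  col 0: 7(7) + 6(6) + 0 (carry in) = 13 → D(13), carry out 0
  col 1: 0(0) + F(15) + 0 (carry in) = 15 → F(15), carry out 0
  col 2: 6(6) + E(14) + 0 (carry in) = 20 → 4(4), carry out 1
  col 3: 0(0) + 0(0) + 1 (carry in) = 1 → 1(1), carry out 0
Reading digits MSB→LSB: 14FD
Strip leading zeros: 14FD
= 0x14FD


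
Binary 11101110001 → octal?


Group into 3-bit groups: 011101110001
  011 = 3
  101 = 5
  110 = 6
  001 = 1
= 0o3561


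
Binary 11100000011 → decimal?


Positional values:
Bit 0: 1 × 2^0 = 1
Bit 1: 1 × 2^1 = 2
Bit 8: 1 × 2^8 = 256
Bit 9: 1 × 2^9 = 512
Bit 10: 1 × 2^10 = 1024
Sum = 1 + 2 + 256 + 512 + 1024
= 1795


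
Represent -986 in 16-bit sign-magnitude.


Sign bit: 1 (negative)
Magnitude: 986 = 000001111011010
= 1000001111011010


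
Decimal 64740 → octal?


Divide by 8 repeatedly:
64740 ÷ 8 = 8092 remainder 4
8092 ÷ 8 = 1011 remainder 4
1011 ÷ 8 = 126 remainder 3
126 ÷ 8 = 15 remainder 6
15 ÷ 8 = 1 remainder 7
1 ÷ 8 = 0 remainder 1
Reading remainders bottom-up:
= 0o176344


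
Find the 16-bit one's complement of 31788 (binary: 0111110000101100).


Original: 0111110000101100
Invert all bits:
  bit 0: 0 → 1
  bit 1: 1 → 0
  bit 2: 1 → 0
  bit 3: 1 → 0
  bit 4: 1 → 0
  bit 5: 1 → 0
  bit 6: 0 → 1
  bit 7: 0 → 1
  bit 8: 0 → 1
  bit 9: 0 → 1
  bit 10: 1 → 0
  bit 11: 0 → 1
  bit 12: 1 → 0
  bit 13: 1 → 0
  bit 14: 0 → 1
  bit 15: 0 → 1
= 1000001111010011


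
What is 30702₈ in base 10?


Positional values:
Position 0: 2 × 8^0 = 2
Position 1: 0 × 8^1 = 0
Position 2: 7 × 8^2 = 448
Position 3: 0 × 8^3 = 0
Position 4: 3 × 8^4 = 12288
Sum = 2 + 0 + 448 + 0 + 12288
= 12738


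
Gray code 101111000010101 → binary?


Gray code: 101111000010101
MSB stays the same: 1
Each subsequent bit = prev_binary XOR current_gray:
  B[1] = 1 XOR 0 = 1
  B[2] = 1 XOR 1 = 0
  B[3] = 0 XOR 1 = 1
  B[4] = 1 XOR 1 = 0
  B[5] = 0 XOR 1 = 1
  B[6] = 1 XOR 0 = 1
  B[7] = 1 XOR 0 = 1
  B[8] = 1 XOR 0 = 1
  B[9] = 1 XOR 0 = 1
  B[10] = 1 XOR 1 = 0
  B[11] = 0 XOR 0 = 0
  B[12] = 0 XOR 1 = 1
  B[13] = 1 XOR 0 = 1
  B[14] = 1 XOR 1 = 0
= 110101111100110 (27622 decimal)


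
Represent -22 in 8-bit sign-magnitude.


Sign bit: 1 (negative)
Magnitude: 22 = 0010110
= 10010110


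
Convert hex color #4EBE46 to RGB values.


Hex: #4EBE46
R = 4E₁₆ = 78
G = BE₁₆ = 190
B = 46₁₆ = 70
= RGB(78, 190, 70)


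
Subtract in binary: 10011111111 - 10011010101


Align and subtract column by column (LSB to MSB, borrowing when needed):
  10011111111
- 10011010101
  -----------
  col 0: (1 - 0 borrow-in) - 1 → 1 - 1 = 0, borrow out 0
  col 1: (1 - 0 borrow-in) - 0 → 1 - 0 = 1, borrow out 0
  col 2: (1 - 0 borrow-in) - 1 → 1 - 1 = 0, borrow out 0
  col 3: (1 - 0 borrow-in) - 0 → 1 - 0 = 1, borrow out 0
  col 4: (1 - 0 borrow-in) - 1 → 1 - 1 = 0, borrow out 0
  col 5: (1 - 0 borrow-in) - 0 → 1 - 0 = 1, borrow out 0
  col 6: (1 - 0 borrow-in) - 1 → 1 - 1 = 0, borrow out 0
  col 7: (1 - 0 borrow-in) - 1 → 1 - 1 = 0, borrow out 0
  col 8: (0 - 0 borrow-in) - 0 → 0 - 0 = 0, borrow out 0
  col 9: (0 - 0 borrow-in) - 0 → 0 - 0 = 0, borrow out 0
  col 10: (1 - 0 borrow-in) - 1 → 1 - 1 = 0, borrow out 0
Reading bits MSB→LSB: 00000101010
Strip leading zeros: 101010
= 101010


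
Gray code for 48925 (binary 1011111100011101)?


Binary: 1011111100011101
Gray code: G = B XOR (B >> 1)
B >> 1 = 0101111110001110
1011111100011101 XOR 0101111110001110:
  1 XOR 0 = 1
  0 XOR 1 = 1
  1 XOR 0 = 1
  1 XOR 1 = 0
  1 XOR 1 = 0
  1 XOR 1 = 0
  1 XOR 1 = 0
  1 XOR 1 = 0
  0 XOR 1 = 1
  0 XOR 0 = 0
  0 XOR 0 = 0
  1 XOR 0 = 1
  1 XOR 1 = 0
  1 XOR 1 = 0
  0 XOR 1 = 1
  1 XOR 0 = 1
= 1110000010010011


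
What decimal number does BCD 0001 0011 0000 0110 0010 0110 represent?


Each 4-bit group → digit:
  0001 → 1
  0011 → 3
  0000 → 0
  0110 → 6
  0010 → 2
  0110 → 6
= 130626


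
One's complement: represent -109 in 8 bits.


Original: 01101101
Invert all bits:
  bit 0: 0 → 1
  bit 1: 1 → 0
  bit 2: 1 → 0
  bit 3: 0 → 1
  bit 4: 1 → 0
  bit 5: 1 → 0
  bit 6: 0 → 1
  bit 7: 1 → 0
= 10010010


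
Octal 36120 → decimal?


Positional values:
Position 0: 0 × 8^0 = 0
Position 1: 2 × 8^1 = 16
Position 2: 1 × 8^2 = 64
Position 3: 6 × 8^3 = 3072
Position 4: 3 × 8^4 = 12288
Sum = 0 + 16 + 64 + 3072 + 12288
= 15440


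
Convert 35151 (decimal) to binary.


Divide by 2 repeatedly:
35151 ÷ 2 = 17575 remainder 1
17575 ÷ 2 = 8787 remainder 1
8787 ÷ 2 = 4393 remainder 1
4393 ÷ 2 = 2196 remainder 1
2196 ÷ 2 = 1098 remainder 0
1098 ÷ 2 = 549 remainder 0
549 ÷ 2 = 274 remainder 1
274 ÷ 2 = 137 remainder 0
137 ÷ 2 = 68 remainder 1
68 ÷ 2 = 34 remainder 0
34 ÷ 2 = 17 remainder 0
17 ÷ 2 = 8 remainder 1
8 ÷ 2 = 4 remainder 0
4 ÷ 2 = 2 remainder 0
2 ÷ 2 = 1 remainder 0
1 ÷ 2 = 0 remainder 1
Reading remainders bottom-up:
= 1000100101001111


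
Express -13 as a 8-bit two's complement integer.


Original: 00001101
Step 1 - Invert all bits: 11110010
Step 2 - Add 1: 11110010 + 1
= 11110011 (represents -13)


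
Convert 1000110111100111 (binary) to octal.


Group into 3-bit groups: 001000110111100111
  001 = 1
  000 = 0
  110 = 6
  111 = 7
  100 = 4
  111 = 7
= 0o106747


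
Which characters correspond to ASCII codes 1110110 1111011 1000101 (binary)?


Codes (binary): 1110110 1111011 1000101
Per-code ASCII lookup:
  1110110 = 118  (range 97-122: lowercase, 118 - 97 = 21) → 'v'
  1111011 = 123  (special character) → '{'
  1000101 = 69  (range 65-90: uppercase, 69 - 65 = 4) → 'E'
= 'v{E'


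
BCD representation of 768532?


Each digit → 4-bit binary:
  7 → 0111
  6 → 0110
  8 → 1000
  5 → 0101
  3 → 0011
  2 → 0010
= 0111 0110 1000 0101 0011 0010


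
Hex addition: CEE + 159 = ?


Align and add column by column (LSB to MSB, each column mod 16 with carry):
  0CEE
+ 0159
  ----
  col 0: E(14) + 9(9) + 0 (carry in) = 23 → 7(7), carry out 1
  col 1: E(14) + 5(5) + 1 (carry in) = 20 → 4(4), carry out 1
  col 2: C(12) + 1(1) + 1 (carry in) = 14 → E(14), carry out 0
  col 3: 0(0) + 0(0) + 0 (carry in) = 0 → 0(0), carry out 0
Reading digits MSB→LSB: 0E47
Strip leading zeros: E47
= 0xE47


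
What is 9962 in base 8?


Divide by 8 repeatedly:
9962 ÷ 8 = 1245 remainder 2
1245 ÷ 8 = 155 remainder 5
155 ÷ 8 = 19 remainder 3
19 ÷ 8 = 2 remainder 3
2 ÷ 8 = 0 remainder 2
Reading remainders bottom-up:
= 0o23352


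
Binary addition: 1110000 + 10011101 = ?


Align and add column by column (LSB to MSB, carry propagating):
  001110000
+ 010011101
  ---------
  col 0: 0 + 1 + 0 (carry in) = 1 → bit 1, carry out 0
  col 1: 0 + 0 + 0 (carry in) = 0 → bit 0, carry out 0
  col 2: 0 + 1 + 0 (carry in) = 1 → bit 1, carry out 0
  col 3: 0 + 1 + 0 (carry in) = 1 → bit 1, carry out 0
  col 4: 1 + 1 + 0 (carry in) = 2 → bit 0, carry out 1
  col 5: 1 + 0 + 1 (carry in) = 2 → bit 0, carry out 1
  col 6: 1 + 0 + 1 (carry in) = 2 → bit 0, carry out 1
  col 7: 0 + 1 + 1 (carry in) = 2 → bit 0, carry out 1
  col 8: 0 + 0 + 1 (carry in) = 1 → bit 1, carry out 0
Reading bits MSB→LSB: 100001101
Strip leading zeros: 100001101
= 100001101


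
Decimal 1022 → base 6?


Divide by 6 repeatedly:
1022 ÷ 6 = 170 remainder 2
170 ÷ 6 = 28 remainder 2
28 ÷ 6 = 4 remainder 4
4 ÷ 6 = 0 remainder 4
Reading remainders bottom-up:
= 4422


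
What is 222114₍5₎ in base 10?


Positional values (base 5):
  4 × 5^0 = 4 × 1 = 4
  1 × 5^1 = 1 × 5 = 5
  1 × 5^2 = 1 × 25 = 25
  2 × 5^3 = 2 × 125 = 250
  2 × 5^4 = 2 × 625 = 1250
  2 × 5^5 = 2 × 3125 = 6250
Sum = 4 + 5 + 25 + 250 + 1250 + 6250
= 7784


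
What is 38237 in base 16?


Divide by 16 repeatedly:
38237 ÷ 16 = 2389 remainder 13 (D)
2389 ÷ 16 = 149 remainder 5 (5)
149 ÷ 16 = 9 remainder 5 (5)
9 ÷ 16 = 0 remainder 9 (9)
Reading remainders bottom-up:
= 0x955D


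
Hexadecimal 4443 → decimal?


Positional values:
Position 0: 3 × 16^0 = 3 × 1 = 3
Position 1: 4 × 16^1 = 4 × 16 = 64
Position 2: 4 × 16^2 = 4 × 256 = 1024
Position 3: 4 × 16^3 = 4 × 4096 = 16384
Sum = 3 + 64 + 1024 + 16384
= 17475


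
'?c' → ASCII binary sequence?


String: '?c'  (2 characters)
Per-character ASCII lookup:
  '?': special character: '?' = 63 → 111111
  'c': lowercase starts at 97: 'c' = 97 + 2 = 99 → 1100011
= 111111 1100011


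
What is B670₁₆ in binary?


Each hex digit → 4 binary bits:
  B = 1011
  6 = 0110
  7 = 0111
  0 = 0000
Concatenate: 1011 0110 0111 0000
= 1011011001110000


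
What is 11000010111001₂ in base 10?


Positional values:
Bit 0: 1 × 2^0 = 1
Bit 3: 1 × 2^3 = 8
Bit 4: 1 × 2^4 = 16
Bit 5: 1 × 2^5 = 32
Bit 7: 1 × 2^7 = 128
Bit 12: 1 × 2^12 = 4096
Bit 13: 1 × 2^13 = 8192
Sum = 1 + 8 + 16 + 32 + 128 + 4096 + 8192
= 12473


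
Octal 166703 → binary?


Each octal digit → 3 binary bits:
  1 = 001
  6 = 110
  6 = 110
  7 = 111
  0 = 000
  3 = 011
Concatenate: 001 110 110 111 000 011
= 001110110111000011


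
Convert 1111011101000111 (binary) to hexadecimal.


Group into 4-bit nibbles: 1111011101000111
  1111 = F
  0111 = 7
  0100 = 4
  0111 = 7
= 0xF747


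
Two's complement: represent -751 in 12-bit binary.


Original: 001011101111
Step 1 - Invert all bits: 110100010000
Step 2 - Add 1: 110100010000 + 1
= 110100010001 (represents -751)


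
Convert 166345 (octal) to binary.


Each octal digit → 3 binary bits:
  1 = 001
  6 = 110
  6 = 110
  3 = 011
  4 = 100
  5 = 101
Concatenate: 001 110 110 011 100 101
= 001110110011100101


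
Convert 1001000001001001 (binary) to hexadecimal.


Group into 4-bit nibbles: 1001000001001001
  1001 = 9
  0000 = 0
  0100 = 4
  1001 = 9
= 0x9049


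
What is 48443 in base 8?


Divide by 8 repeatedly:
48443 ÷ 8 = 6055 remainder 3
6055 ÷ 8 = 756 remainder 7
756 ÷ 8 = 94 remainder 4
94 ÷ 8 = 11 remainder 6
11 ÷ 8 = 1 remainder 3
1 ÷ 8 = 0 remainder 1
Reading remainders bottom-up:
= 0o136473


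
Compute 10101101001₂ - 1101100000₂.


Align and subtract column by column (LSB to MSB, borrowing when needed):
  10101101001
- 01101100000
  -----------
  col 0: (1 - 0 borrow-in) - 0 → 1 - 0 = 1, borrow out 0
  col 1: (0 - 0 borrow-in) - 0 → 0 - 0 = 0, borrow out 0
  col 2: (0 - 0 borrow-in) - 0 → 0 - 0 = 0, borrow out 0
  col 3: (1 - 0 borrow-in) - 0 → 1 - 0 = 1, borrow out 0
  col 4: (0 - 0 borrow-in) - 0 → 0 - 0 = 0, borrow out 0
  col 5: (1 - 0 borrow-in) - 1 → 1 - 1 = 0, borrow out 0
  col 6: (1 - 0 borrow-in) - 1 → 1 - 1 = 0, borrow out 0
  col 7: (0 - 0 borrow-in) - 0 → 0 - 0 = 0, borrow out 0
  col 8: (1 - 0 borrow-in) - 1 → 1 - 1 = 0, borrow out 0
  col 9: (0 - 0 borrow-in) - 1 → borrow from next column: (0+2) - 1 = 1, borrow out 1
  col 10: (1 - 1 borrow-in) - 0 → 0 - 0 = 0, borrow out 0
Reading bits MSB→LSB: 01000001001
Strip leading zeros: 1000001001
= 1000001001


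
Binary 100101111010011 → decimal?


Positional values:
Bit 0: 1 × 2^0 = 1
Bit 1: 1 × 2^1 = 2
Bit 4: 1 × 2^4 = 16
Bit 6: 1 × 2^6 = 64
Bit 7: 1 × 2^7 = 128
Bit 8: 1 × 2^8 = 256
Bit 9: 1 × 2^9 = 512
Bit 11: 1 × 2^11 = 2048
Bit 14: 1 × 2^14 = 16384
Sum = 1 + 2 + 16 + 64 + 128 + 256 + 512 + 2048 + 16384
= 19411


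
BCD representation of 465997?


Each digit → 4-bit binary:
  4 → 0100
  6 → 0110
  5 → 0101
  9 → 1001
  9 → 1001
  7 → 0111
= 0100 0110 0101 1001 1001 0111


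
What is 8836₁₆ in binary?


Each hex digit → 4 binary bits:
  8 = 1000
  8 = 1000
  3 = 0011
  6 = 0110
Concatenate: 1000 1000 0011 0110
= 1000100000110110


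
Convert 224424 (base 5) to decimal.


Positional values (base 5):
  4 × 5^0 = 4 × 1 = 4
  2 × 5^1 = 2 × 5 = 10
  4 × 5^2 = 4 × 25 = 100
  4 × 5^3 = 4 × 125 = 500
  2 × 5^4 = 2 × 625 = 1250
  2 × 5^5 = 2 × 3125 = 6250
Sum = 4 + 10 + 100 + 500 + 1250 + 6250
= 8114


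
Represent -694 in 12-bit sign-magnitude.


Sign bit: 1 (negative)
Magnitude: 694 = 01010110110
= 101010110110


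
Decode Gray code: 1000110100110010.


Gray code: 1000110100110010
MSB stays the same: 1
Each subsequent bit = prev_binary XOR current_gray:
  B[1] = 1 XOR 0 = 1
  B[2] = 1 XOR 0 = 1
  B[3] = 1 XOR 0 = 1
  B[4] = 1 XOR 1 = 0
  B[5] = 0 XOR 1 = 1
  B[6] = 1 XOR 0 = 1
  B[7] = 1 XOR 1 = 0
  B[8] = 0 XOR 0 = 0
  B[9] = 0 XOR 0 = 0
  B[10] = 0 XOR 1 = 1
  B[11] = 1 XOR 1 = 0
  B[12] = 0 XOR 0 = 0
  B[13] = 0 XOR 0 = 0
  B[14] = 0 XOR 1 = 1
  B[15] = 1 XOR 0 = 1
= 1111011000100011 (63011 decimal)


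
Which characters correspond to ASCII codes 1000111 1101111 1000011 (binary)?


Codes (binary): 1000111 1101111 1000011
Per-code ASCII lookup:
  1000111 = 71  (range 65-90: uppercase, 71 - 65 = 6) → 'G'
  1101111 = 111  (range 97-122: lowercase, 111 - 97 = 14) → 'o'
  1000011 = 67  (range 65-90: uppercase, 67 - 65 = 2) → 'C'
= 'GoC'


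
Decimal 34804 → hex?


Divide by 16 repeatedly:
34804 ÷ 16 = 2175 remainder 4 (4)
2175 ÷ 16 = 135 remainder 15 (F)
135 ÷ 16 = 8 remainder 7 (7)
8 ÷ 16 = 0 remainder 8 (8)
Reading remainders bottom-up:
= 0x87F4


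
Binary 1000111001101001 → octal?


Group into 3-bit groups: 001000111001101001
  001 = 1
  000 = 0
  111 = 7
  001 = 1
  101 = 5
  001 = 1
= 0o107151


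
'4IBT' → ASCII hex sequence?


String: '4IBT'  (4 characters)
Per-character ASCII lookup:
  '4': digits start at 48: '4' = 48 + 4 = 52 → 0x34
  'I': uppercase starts at 65: 'I' = 65 + 8 = 73 → 0x49
  'B': uppercase starts at 65: 'B' = 65 + 1 = 66 → 0x42
  'T': uppercase starts at 65: 'T' = 65 + 19 = 84 → 0x54
= 0x34 0x49 0x42 0x54


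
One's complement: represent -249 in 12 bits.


Original: 000011111001
Invert all bits:
  bit 0: 0 → 1
  bit 1: 0 → 1
  bit 2: 0 → 1
  bit 3: 0 → 1
  bit 4: 1 → 0
  bit 5: 1 → 0
  bit 6: 1 → 0
  bit 7: 1 → 0
  bit 8: 1 → 0
  bit 9: 0 → 1
  bit 10: 0 → 1
  bit 11: 1 → 0
= 111100000110


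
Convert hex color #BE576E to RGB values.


Hex: #BE576E
R = BE₁₆ = 190
G = 57₁₆ = 87
B = 6E₁₆ = 110
= RGB(190, 87, 110)


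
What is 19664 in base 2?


Divide by 2 repeatedly:
19664 ÷ 2 = 9832 remainder 0
9832 ÷ 2 = 4916 remainder 0
4916 ÷ 2 = 2458 remainder 0
2458 ÷ 2 = 1229 remainder 0
1229 ÷ 2 = 614 remainder 1
614 ÷ 2 = 307 remainder 0
307 ÷ 2 = 153 remainder 1
153 ÷ 2 = 76 remainder 1
76 ÷ 2 = 38 remainder 0
38 ÷ 2 = 19 remainder 0
19 ÷ 2 = 9 remainder 1
9 ÷ 2 = 4 remainder 1
4 ÷ 2 = 2 remainder 0
2 ÷ 2 = 1 remainder 0
1 ÷ 2 = 0 remainder 1
Reading remainders bottom-up:
= 100110011010000


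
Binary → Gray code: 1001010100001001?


Binary: 1001010100001001
Gray code: G = B XOR (B >> 1)
B >> 1 = 0100101010000100
1001010100001001 XOR 0100101010000100:
  1 XOR 0 = 1
  0 XOR 1 = 1
  0 XOR 0 = 0
  1 XOR 0 = 1
  0 XOR 1 = 1
  1 XOR 0 = 1
  0 XOR 1 = 1
  1 XOR 0 = 1
  0 XOR 1 = 1
  0 XOR 0 = 0
  0 XOR 0 = 0
  0 XOR 0 = 0
  1 XOR 0 = 1
  0 XOR 1 = 1
  0 XOR 0 = 0
  1 XOR 0 = 1
= 1101111110001101


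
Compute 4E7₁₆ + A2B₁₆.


Align and add column by column (LSB to MSB, each column mod 16 with carry):
  04E7
+ 0A2B
  ----
  col 0: 7(7) + B(11) + 0 (carry in) = 18 → 2(2), carry out 1
  col 1: E(14) + 2(2) + 1 (carry in) = 17 → 1(1), carry out 1
  col 2: 4(4) + A(10) + 1 (carry in) = 15 → F(15), carry out 0
  col 3: 0(0) + 0(0) + 0 (carry in) = 0 → 0(0), carry out 0
Reading digits MSB→LSB: 0F12
Strip leading zeros: F12
= 0xF12


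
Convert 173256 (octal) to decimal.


Positional values:
Position 0: 6 × 8^0 = 6
Position 1: 5 × 8^1 = 40
Position 2: 2 × 8^2 = 128
Position 3: 3 × 8^3 = 1536
Position 4: 7 × 8^4 = 28672
Position 5: 1 × 8^5 = 32768
Sum = 6 + 40 + 128 + 1536 + 28672 + 32768
= 63150


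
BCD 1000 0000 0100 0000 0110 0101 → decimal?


Each 4-bit group → digit:
  1000 → 8
  0000 → 0
  0100 → 4
  0000 → 0
  0110 → 6
  0101 → 5
= 804065


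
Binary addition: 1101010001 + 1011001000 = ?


Align and add column by column (LSB to MSB, carry propagating):
  01101010001
+ 01011001000
  -----------
  col 0: 1 + 0 + 0 (carry in) = 1 → bit 1, carry out 0
  col 1: 0 + 0 + 0 (carry in) = 0 → bit 0, carry out 0
  col 2: 0 + 0 + 0 (carry in) = 0 → bit 0, carry out 0
  col 3: 0 + 1 + 0 (carry in) = 1 → bit 1, carry out 0
  col 4: 1 + 0 + 0 (carry in) = 1 → bit 1, carry out 0
  col 5: 0 + 0 + 0 (carry in) = 0 → bit 0, carry out 0
  col 6: 1 + 1 + 0 (carry in) = 2 → bit 0, carry out 1
  col 7: 0 + 1 + 1 (carry in) = 2 → bit 0, carry out 1
  col 8: 1 + 0 + 1 (carry in) = 2 → bit 0, carry out 1
  col 9: 1 + 1 + 1 (carry in) = 3 → bit 1, carry out 1
  col 10: 0 + 0 + 1 (carry in) = 1 → bit 1, carry out 0
Reading bits MSB→LSB: 11000011001
Strip leading zeros: 11000011001
= 11000011001


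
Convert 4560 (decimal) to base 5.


Divide by 5 repeatedly:
4560 ÷ 5 = 912 remainder 0
912 ÷ 5 = 182 remainder 2
182 ÷ 5 = 36 remainder 2
36 ÷ 5 = 7 remainder 1
7 ÷ 5 = 1 remainder 2
1 ÷ 5 = 0 remainder 1
Reading remainders bottom-up:
= 121220


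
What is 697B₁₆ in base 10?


Positional values:
Position 0: B × 16^0 = 11 × 1 = 11
Position 1: 7 × 16^1 = 7 × 16 = 112
Position 2: 9 × 16^2 = 9 × 256 = 2304
Position 3: 6 × 16^3 = 6 × 4096 = 24576
Sum = 11 + 112 + 2304 + 24576
= 27003


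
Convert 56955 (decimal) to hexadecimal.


Divide by 16 repeatedly:
56955 ÷ 16 = 3559 remainder 11 (B)
3559 ÷ 16 = 222 remainder 7 (7)
222 ÷ 16 = 13 remainder 14 (E)
13 ÷ 16 = 0 remainder 13 (D)
Reading remainders bottom-up:
= 0xDE7B


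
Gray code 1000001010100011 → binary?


Gray code: 1000001010100011
MSB stays the same: 1
Each subsequent bit = prev_binary XOR current_gray:
  B[1] = 1 XOR 0 = 1
  B[2] = 1 XOR 0 = 1
  B[3] = 1 XOR 0 = 1
  B[4] = 1 XOR 0 = 1
  B[5] = 1 XOR 0 = 1
  B[6] = 1 XOR 1 = 0
  B[7] = 0 XOR 0 = 0
  B[8] = 0 XOR 1 = 1
  B[9] = 1 XOR 0 = 1
  B[10] = 1 XOR 1 = 0
  B[11] = 0 XOR 0 = 0
  B[12] = 0 XOR 0 = 0
  B[13] = 0 XOR 0 = 0
  B[14] = 0 XOR 1 = 1
  B[15] = 1 XOR 1 = 0
= 1111110011000010 (64706 decimal)


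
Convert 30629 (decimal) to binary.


Divide by 2 repeatedly:
30629 ÷ 2 = 15314 remainder 1
15314 ÷ 2 = 7657 remainder 0
7657 ÷ 2 = 3828 remainder 1
3828 ÷ 2 = 1914 remainder 0
1914 ÷ 2 = 957 remainder 0
957 ÷ 2 = 478 remainder 1
478 ÷ 2 = 239 remainder 0
239 ÷ 2 = 119 remainder 1
119 ÷ 2 = 59 remainder 1
59 ÷ 2 = 29 remainder 1
29 ÷ 2 = 14 remainder 1
14 ÷ 2 = 7 remainder 0
7 ÷ 2 = 3 remainder 1
3 ÷ 2 = 1 remainder 1
1 ÷ 2 = 0 remainder 1
Reading remainders bottom-up:
= 111011110100101


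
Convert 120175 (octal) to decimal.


Positional values:
Position 0: 5 × 8^0 = 5
Position 1: 7 × 8^1 = 56
Position 2: 1 × 8^2 = 64
Position 3: 0 × 8^3 = 0
Position 4: 2 × 8^4 = 8192
Position 5: 1 × 8^5 = 32768
Sum = 5 + 56 + 64 + 0 + 8192 + 32768
= 41085


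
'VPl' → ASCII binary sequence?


String: 'VPl'  (3 characters)
Per-character ASCII lookup:
  'V': uppercase starts at 65: 'V' = 65 + 21 = 86 → 1010110
  'P': uppercase starts at 65: 'P' = 65 + 15 = 80 → 1010000
  'l': lowercase starts at 97: 'l' = 97 + 11 = 108 → 1101100
= 1010110 1010000 1101100


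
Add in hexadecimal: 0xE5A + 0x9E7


Align and add column by column (LSB to MSB, each column mod 16 with carry):
  0E5A
+ 09E7
  ----
  col 0: A(10) + 7(7) + 0 (carry in) = 17 → 1(1), carry out 1
  col 1: 5(5) + E(14) + 1 (carry in) = 20 → 4(4), carry out 1
  col 2: E(14) + 9(9) + 1 (carry in) = 24 → 8(8), carry out 1
  col 3: 0(0) + 0(0) + 1 (carry in) = 1 → 1(1), carry out 0
Reading digits MSB→LSB: 1841
Strip leading zeros: 1841
= 0x1841


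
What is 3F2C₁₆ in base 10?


Positional values:
Position 0: C × 16^0 = 12 × 1 = 12
Position 1: 2 × 16^1 = 2 × 16 = 32
Position 2: F × 16^2 = 15 × 256 = 3840
Position 3: 3 × 16^3 = 3 × 4096 = 12288
Sum = 12 + 32 + 3840 + 12288
= 16172


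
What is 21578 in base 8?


Divide by 8 repeatedly:
21578 ÷ 8 = 2697 remainder 2
2697 ÷ 8 = 337 remainder 1
337 ÷ 8 = 42 remainder 1
42 ÷ 8 = 5 remainder 2
5 ÷ 8 = 0 remainder 5
Reading remainders bottom-up:
= 0o52112


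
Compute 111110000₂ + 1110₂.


Align and add column by column (LSB to MSB, carry propagating):
  0111110000
+ 0000001110
  ----------
  col 0: 0 + 0 + 0 (carry in) = 0 → bit 0, carry out 0
  col 1: 0 + 1 + 0 (carry in) = 1 → bit 1, carry out 0
  col 2: 0 + 1 + 0 (carry in) = 1 → bit 1, carry out 0
  col 3: 0 + 1 + 0 (carry in) = 1 → bit 1, carry out 0
  col 4: 1 + 0 + 0 (carry in) = 1 → bit 1, carry out 0
  col 5: 1 + 0 + 0 (carry in) = 1 → bit 1, carry out 0
  col 6: 1 + 0 + 0 (carry in) = 1 → bit 1, carry out 0
  col 7: 1 + 0 + 0 (carry in) = 1 → bit 1, carry out 0
  col 8: 1 + 0 + 0 (carry in) = 1 → bit 1, carry out 0
  col 9: 0 + 0 + 0 (carry in) = 0 → bit 0, carry out 0
Reading bits MSB→LSB: 0111111110
Strip leading zeros: 111111110
= 111111110


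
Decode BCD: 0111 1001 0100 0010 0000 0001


Each 4-bit group → digit:
  0111 → 7
  1001 → 9
  0100 → 4
  0010 → 2
  0000 → 0
  0001 → 1
= 794201


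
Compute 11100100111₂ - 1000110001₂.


Align and subtract column by column (LSB to MSB, borrowing when needed):
  11100100111
- 01000110001
  -----------
  col 0: (1 - 0 borrow-in) - 1 → 1 - 1 = 0, borrow out 0
  col 1: (1 - 0 borrow-in) - 0 → 1 - 0 = 1, borrow out 0
  col 2: (1 - 0 borrow-in) - 0 → 1 - 0 = 1, borrow out 0
  col 3: (0 - 0 borrow-in) - 0 → 0 - 0 = 0, borrow out 0
  col 4: (0 - 0 borrow-in) - 1 → borrow from next column: (0+2) - 1 = 1, borrow out 1
  col 5: (1 - 1 borrow-in) - 1 → borrow from next column: (0+2) - 1 = 1, borrow out 1
  col 6: (0 - 1 borrow-in) - 0 → borrow from next column: (-1+2) - 0 = 1, borrow out 1
  col 7: (0 - 1 borrow-in) - 0 → borrow from next column: (-1+2) - 0 = 1, borrow out 1
  col 8: (1 - 1 borrow-in) - 0 → 0 - 0 = 0, borrow out 0
  col 9: (1 - 0 borrow-in) - 1 → 1 - 1 = 0, borrow out 0
  col 10: (1 - 0 borrow-in) - 0 → 1 - 0 = 1, borrow out 0
Reading bits MSB→LSB: 10011110110
Strip leading zeros: 10011110110
= 10011110110


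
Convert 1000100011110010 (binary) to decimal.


Positional values:
Bit 1: 1 × 2^1 = 2
Bit 4: 1 × 2^4 = 16
Bit 5: 1 × 2^5 = 32
Bit 6: 1 × 2^6 = 64
Bit 7: 1 × 2^7 = 128
Bit 11: 1 × 2^11 = 2048
Bit 15: 1 × 2^15 = 32768
Sum = 2 + 16 + 32 + 64 + 128 + 2048 + 32768
= 35058


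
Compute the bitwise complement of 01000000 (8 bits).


Original: 01000000
Invert all bits:
  bit 0: 0 → 1
  bit 1: 1 → 0
  bit 2: 0 → 1
  bit 3: 0 → 1
  bit 4: 0 → 1
  bit 5: 0 → 1
  bit 6: 0 → 1
  bit 7: 0 → 1
= 10111111


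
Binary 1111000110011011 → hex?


Group into 4-bit nibbles: 1111000110011011
  1111 = F
  0001 = 1
  1001 = 9
  1011 = B
= 0xF19B


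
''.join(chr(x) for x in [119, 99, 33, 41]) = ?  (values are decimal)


Codes (decimal): 119 99 33 41
Per-code ASCII lookup:
  119  (range 97-122: lowercase, 119 - 97 = 22) → 'w'
  99  (range 97-122: lowercase, 99 - 97 = 2) → 'c'
  33  (special character) → '!'
  41  (special character) → ')'
= 'wc!)'


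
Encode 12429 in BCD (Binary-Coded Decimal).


Each digit → 4-bit binary:
  1 → 0001
  2 → 0010
  4 → 0100
  2 → 0010
  9 → 1001
= 0001 0010 0100 0010 1001


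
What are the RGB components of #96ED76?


Hex: #96ED76
R = 96₁₆ = 150
G = ED₁₆ = 237
B = 76₁₆ = 118
= RGB(150, 237, 118)


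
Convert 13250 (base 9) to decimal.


Positional values (base 9):
  0 × 9^0 = 0 × 1 = 0
  5 × 9^1 = 5 × 9 = 45
  2 × 9^2 = 2 × 81 = 162
  3 × 9^3 = 3 × 729 = 2187
  1 × 9^4 = 1 × 6561 = 6561
Sum = 0 + 45 + 162 + 2187 + 6561
= 8955


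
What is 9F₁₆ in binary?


Each hex digit → 4 binary bits:
  9 = 1001
  F = 1111
Concatenate: 1001 1111
= 10011111


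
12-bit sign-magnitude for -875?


Sign bit: 1 (negative)
Magnitude: 875 = 01101101011
= 101101101011


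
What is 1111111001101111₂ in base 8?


Group into 3-bit groups: 001111111001101111
  001 = 1
  111 = 7
  111 = 7
  001 = 1
  101 = 5
  111 = 7
= 0o177157


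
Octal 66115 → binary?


Each octal digit → 3 binary bits:
  6 = 110
  6 = 110
  1 = 001
  1 = 001
  5 = 101
Concatenate: 110 110 001 001 101
= 110110001001101


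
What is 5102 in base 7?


Divide by 7 repeatedly:
5102 ÷ 7 = 728 remainder 6
728 ÷ 7 = 104 remainder 0
104 ÷ 7 = 14 remainder 6
14 ÷ 7 = 2 remainder 0
2 ÷ 7 = 0 remainder 2
Reading remainders bottom-up:
= 20606


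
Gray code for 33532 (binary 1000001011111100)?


Binary: 1000001011111100
Gray code: G = B XOR (B >> 1)
B >> 1 = 0100000101111110
1000001011111100 XOR 0100000101111110:
  1 XOR 0 = 1
  0 XOR 1 = 1
  0 XOR 0 = 0
  0 XOR 0 = 0
  0 XOR 0 = 0
  0 XOR 0 = 0
  1 XOR 0 = 1
  0 XOR 1 = 1
  1 XOR 0 = 1
  1 XOR 1 = 0
  1 XOR 1 = 0
  1 XOR 1 = 0
  1 XOR 1 = 0
  1 XOR 1 = 0
  0 XOR 1 = 1
  0 XOR 0 = 0
= 1100001110000010


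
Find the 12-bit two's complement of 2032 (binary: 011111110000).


Original: 011111110000
Step 1 - Invert all bits: 100000001111
Step 2 - Add 1: 100000001111 + 1
= 100000010000 (represents -2032)


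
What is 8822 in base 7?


Divide by 7 repeatedly:
8822 ÷ 7 = 1260 remainder 2
1260 ÷ 7 = 180 remainder 0
180 ÷ 7 = 25 remainder 5
25 ÷ 7 = 3 remainder 4
3 ÷ 7 = 0 remainder 3
Reading remainders bottom-up:
= 34502


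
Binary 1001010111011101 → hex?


Group into 4-bit nibbles: 1001010111011101
  1001 = 9
  0101 = 5
  1101 = D
  1101 = D
= 0x95DD


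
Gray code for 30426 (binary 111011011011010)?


Binary: 111011011011010
Gray code: G = B XOR (B >> 1)
B >> 1 = 011101101101101
111011011011010 XOR 011101101101101:
  1 XOR 0 = 1
  1 XOR 1 = 0
  1 XOR 1 = 0
  0 XOR 1 = 1
  1 XOR 0 = 1
  1 XOR 1 = 0
  0 XOR 1 = 1
  1 XOR 0 = 1
  1 XOR 1 = 0
  0 XOR 1 = 1
  1 XOR 0 = 1
  1 XOR 1 = 0
  0 XOR 1 = 1
  1 XOR 0 = 1
  0 XOR 1 = 1
= 100110110110111


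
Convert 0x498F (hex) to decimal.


Positional values:
Position 0: F × 16^0 = 15 × 1 = 15
Position 1: 8 × 16^1 = 8 × 16 = 128
Position 2: 9 × 16^2 = 9 × 256 = 2304
Position 3: 4 × 16^3 = 4 × 4096 = 16384
Sum = 15 + 128 + 2304 + 16384
= 18831


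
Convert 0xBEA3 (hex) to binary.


Each hex digit → 4 binary bits:
  B = 1011
  E = 1110
  A = 1010
  3 = 0011
Concatenate: 1011 1110 1010 0011
= 1011111010100011


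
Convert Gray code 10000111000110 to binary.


Gray code: 10000111000110
MSB stays the same: 1
Each subsequent bit = prev_binary XOR current_gray:
  B[1] = 1 XOR 0 = 1
  B[2] = 1 XOR 0 = 1
  B[3] = 1 XOR 0 = 1
  B[4] = 1 XOR 0 = 1
  B[5] = 1 XOR 1 = 0
  B[6] = 0 XOR 1 = 1
  B[7] = 1 XOR 1 = 0
  B[8] = 0 XOR 0 = 0
  B[9] = 0 XOR 0 = 0
  B[10] = 0 XOR 0 = 0
  B[11] = 0 XOR 1 = 1
  B[12] = 1 XOR 1 = 0
  B[13] = 0 XOR 0 = 0
= 11111010000100 (16004 decimal)
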